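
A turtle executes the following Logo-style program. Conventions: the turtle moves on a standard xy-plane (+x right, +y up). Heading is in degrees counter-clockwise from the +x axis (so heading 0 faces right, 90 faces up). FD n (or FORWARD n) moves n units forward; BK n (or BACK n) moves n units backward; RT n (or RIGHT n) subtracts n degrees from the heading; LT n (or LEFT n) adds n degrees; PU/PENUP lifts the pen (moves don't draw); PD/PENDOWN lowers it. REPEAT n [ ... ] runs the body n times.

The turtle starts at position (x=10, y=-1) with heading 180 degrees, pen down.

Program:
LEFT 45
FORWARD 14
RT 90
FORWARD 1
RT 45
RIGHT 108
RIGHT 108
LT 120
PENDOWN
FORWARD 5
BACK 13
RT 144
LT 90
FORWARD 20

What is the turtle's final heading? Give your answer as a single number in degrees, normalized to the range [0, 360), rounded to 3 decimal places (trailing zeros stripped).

Answer: 300

Derivation:
Executing turtle program step by step:
Start: pos=(10,-1), heading=180, pen down
LT 45: heading 180 -> 225
FD 14: (10,-1) -> (0.101,-10.899) [heading=225, draw]
RT 90: heading 225 -> 135
FD 1: (0.101,-10.899) -> (-0.607,-10.192) [heading=135, draw]
RT 45: heading 135 -> 90
RT 108: heading 90 -> 342
RT 108: heading 342 -> 234
LT 120: heading 234 -> 354
PD: pen down
FD 5: (-0.607,-10.192) -> (4.366,-10.715) [heading=354, draw]
BK 13: (4.366,-10.715) -> (-8.563,-9.356) [heading=354, draw]
RT 144: heading 354 -> 210
LT 90: heading 210 -> 300
FD 20: (-8.563,-9.356) -> (1.437,-26.677) [heading=300, draw]
Final: pos=(1.437,-26.677), heading=300, 5 segment(s) drawn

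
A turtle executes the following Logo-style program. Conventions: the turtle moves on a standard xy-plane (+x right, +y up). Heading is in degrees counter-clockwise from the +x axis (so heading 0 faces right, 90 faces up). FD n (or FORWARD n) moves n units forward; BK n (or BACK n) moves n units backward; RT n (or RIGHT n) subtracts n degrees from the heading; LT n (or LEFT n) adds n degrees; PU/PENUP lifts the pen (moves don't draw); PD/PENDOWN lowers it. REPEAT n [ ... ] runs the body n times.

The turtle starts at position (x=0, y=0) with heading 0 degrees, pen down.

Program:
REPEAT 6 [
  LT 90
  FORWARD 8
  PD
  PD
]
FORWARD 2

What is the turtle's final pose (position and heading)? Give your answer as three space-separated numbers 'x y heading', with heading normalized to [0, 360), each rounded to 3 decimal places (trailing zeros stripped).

Answer: -10 8 180

Derivation:
Executing turtle program step by step:
Start: pos=(0,0), heading=0, pen down
REPEAT 6 [
  -- iteration 1/6 --
  LT 90: heading 0 -> 90
  FD 8: (0,0) -> (0,8) [heading=90, draw]
  PD: pen down
  PD: pen down
  -- iteration 2/6 --
  LT 90: heading 90 -> 180
  FD 8: (0,8) -> (-8,8) [heading=180, draw]
  PD: pen down
  PD: pen down
  -- iteration 3/6 --
  LT 90: heading 180 -> 270
  FD 8: (-8,8) -> (-8,0) [heading=270, draw]
  PD: pen down
  PD: pen down
  -- iteration 4/6 --
  LT 90: heading 270 -> 0
  FD 8: (-8,0) -> (0,0) [heading=0, draw]
  PD: pen down
  PD: pen down
  -- iteration 5/6 --
  LT 90: heading 0 -> 90
  FD 8: (0,0) -> (0,8) [heading=90, draw]
  PD: pen down
  PD: pen down
  -- iteration 6/6 --
  LT 90: heading 90 -> 180
  FD 8: (0,8) -> (-8,8) [heading=180, draw]
  PD: pen down
  PD: pen down
]
FD 2: (-8,8) -> (-10,8) [heading=180, draw]
Final: pos=(-10,8), heading=180, 7 segment(s) drawn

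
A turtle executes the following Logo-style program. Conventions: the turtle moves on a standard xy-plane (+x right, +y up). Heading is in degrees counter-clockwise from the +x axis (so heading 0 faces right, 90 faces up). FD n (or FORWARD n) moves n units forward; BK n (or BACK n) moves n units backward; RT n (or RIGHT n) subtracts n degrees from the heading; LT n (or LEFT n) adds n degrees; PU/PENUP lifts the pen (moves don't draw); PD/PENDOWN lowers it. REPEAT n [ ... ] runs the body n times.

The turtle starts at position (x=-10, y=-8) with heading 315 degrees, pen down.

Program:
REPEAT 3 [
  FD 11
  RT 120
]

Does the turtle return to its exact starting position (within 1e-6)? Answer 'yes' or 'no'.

Answer: yes

Derivation:
Executing turtle program step by step:
Start: pos=(-10,-8), heading=315, pen down
REPEAT 3 [
  -- iteration 1/3 --
  FD 11: (-10,-8) -> (-2.222,-15.778) [heading=315, draw]
  RT 120: heading 315 -> 195
  -- iteration 2/3 --
  FD 11: (-2.222,-15.778) -> (-12.847,-18.625) [heading=195, draw]
  RT 120: heading 195 -> 75
  -- iteration 3/3 --
  FD 11: (-12.847,-18.625) -> (-10,-8) [heading=75, draw]
  RT 120: heading 75 -> 315
]
Final: pos=(-10,-8), heading=315, 3 segment(s) drawn

Start position: (-10, -8)
Final position: (-10, -8)
Distance = 0; < 1e-6 -> CLOSED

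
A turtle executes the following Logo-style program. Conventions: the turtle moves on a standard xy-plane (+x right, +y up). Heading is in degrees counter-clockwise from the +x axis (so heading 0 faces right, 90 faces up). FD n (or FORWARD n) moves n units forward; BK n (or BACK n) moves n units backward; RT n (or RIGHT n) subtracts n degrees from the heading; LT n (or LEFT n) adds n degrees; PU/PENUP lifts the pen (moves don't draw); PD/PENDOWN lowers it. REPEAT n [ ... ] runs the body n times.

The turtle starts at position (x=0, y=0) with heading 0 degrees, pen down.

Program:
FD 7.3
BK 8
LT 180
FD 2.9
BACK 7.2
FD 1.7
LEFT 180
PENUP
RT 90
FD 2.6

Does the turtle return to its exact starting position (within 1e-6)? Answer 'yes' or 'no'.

Answer: no

Derivation:
Executing turtle program step by step:
Start: pos=(0,0), heading=0, pen down
FD 7.3: (0,0) -> (7.3,0) [heading=0, draw]
BK 8: (7.3,0) -> (-0.7,0) [heading=0, draw]
LT 180: heading 0 -> 180
FD 2.9: (-0.7,0) -> (-3.6,0) [heading=180, draw]
BK 7.2: (-3.6,0) -> (3.6,0) [heading=180, draw]
FD 1.7: (3.6,0) -> (1.9,0) [heading=180, draw]
LT 180: heading 180 -> 0
PU: pen up
RT 90: heading 0 -> 270
FD 2.6: (1.9,0) -> (1.9,-2.6) [heading=270, move]
Final: pos=(1.9,-2.6), heading=270, 5 segment(s) drawn

Start position: (0, 0)
Final position: (1.9, -2.6)
Distance = 3.22; >= 1e-6 -> NOT closed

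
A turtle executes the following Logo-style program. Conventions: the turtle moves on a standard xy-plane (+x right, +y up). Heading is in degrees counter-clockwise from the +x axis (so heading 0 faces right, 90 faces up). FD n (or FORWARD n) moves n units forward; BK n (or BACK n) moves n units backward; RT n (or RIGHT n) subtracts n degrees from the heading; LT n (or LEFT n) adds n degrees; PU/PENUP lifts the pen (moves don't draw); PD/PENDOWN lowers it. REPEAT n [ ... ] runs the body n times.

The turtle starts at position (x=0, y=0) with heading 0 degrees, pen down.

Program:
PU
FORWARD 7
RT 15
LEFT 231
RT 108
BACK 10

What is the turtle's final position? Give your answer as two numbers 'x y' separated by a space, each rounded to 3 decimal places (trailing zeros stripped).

Answer: 10.09 -9.511

Derivation:
Executing turtle program step by step:
Start: pos=(0,0), heading=0, pen down
PU: pen up
FD 7: (0,0) -> (7,0) [heading=0, move]
RT 15: heading 0 -> 345
LT 231: heading 345 -> 216
RT 108: heading 216 -> 108
BK 10: (7,0) -> (10.09,-9.511) [heading=108, move]
Final: pos=(10.09,-9.511), heading=108, 0 segment(s) drawn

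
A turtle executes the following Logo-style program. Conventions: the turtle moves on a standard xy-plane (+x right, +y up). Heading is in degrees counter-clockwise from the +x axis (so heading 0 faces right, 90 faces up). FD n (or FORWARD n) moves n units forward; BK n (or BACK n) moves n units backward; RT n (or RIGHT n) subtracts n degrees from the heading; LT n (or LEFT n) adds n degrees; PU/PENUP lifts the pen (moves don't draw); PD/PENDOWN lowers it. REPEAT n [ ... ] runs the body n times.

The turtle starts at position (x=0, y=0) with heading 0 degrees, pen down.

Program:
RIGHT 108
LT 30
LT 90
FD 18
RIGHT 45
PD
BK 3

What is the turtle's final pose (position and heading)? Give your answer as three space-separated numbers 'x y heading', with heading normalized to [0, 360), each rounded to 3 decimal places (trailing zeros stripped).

Executing turtle program step by step:
Start: pos=(0,0), heading=0, pen down
RT 108: heading 0 -> 252
LT 30: heading 252 -> 282
LT 90: heading 282 -> 12
FD 18: (0,0) -> (17.607,3.742) [heading=12, draw]
RT 45: heading 12 -> 327
PD: pen down
BK 3: (17.607,3.742) -> (15.091,5.376) [heading=327, draw]
Final: pos=(15.091,5.376), heading=327, 2 segment(s) drawn

Answer: 15.091 5.376 327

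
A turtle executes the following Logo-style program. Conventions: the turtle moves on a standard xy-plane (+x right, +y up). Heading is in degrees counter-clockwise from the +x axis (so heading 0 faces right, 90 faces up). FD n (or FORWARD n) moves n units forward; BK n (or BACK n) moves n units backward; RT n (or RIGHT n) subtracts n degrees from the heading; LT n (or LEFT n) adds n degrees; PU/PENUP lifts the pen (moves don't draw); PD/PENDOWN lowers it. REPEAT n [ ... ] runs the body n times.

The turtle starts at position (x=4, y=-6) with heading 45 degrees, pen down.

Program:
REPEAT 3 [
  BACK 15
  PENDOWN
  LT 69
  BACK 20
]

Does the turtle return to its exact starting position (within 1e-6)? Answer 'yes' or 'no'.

Executing turtle program step by step:
Start: pos=(4,-6), heading=45, pen down
REPEAT 3 [
  -- iteration 1/3 --
  BK 15: (4,-6) -> (-6.607,-16.607) [heading=45, draw]
  PD: pen down
  LT 69: heading 45 -> 114
  BK 20: (-6.607,-16.607) -> (1.528,-34.878) [heading=114, draw]
  -- iteration 2/3 --
  BK 15: (1.528,-34.878) -> (7.629,-48.581) [heading=114, draw]
  PD: pen down
  LT 69: heading 114 -> 183
  BK 20: (7.629,-48.581) -> (27.602,-47.534) [heading=183, draw]
  -- iteration 3/3 --
  BK 15: (27.602,-47.534) -> (42.581,-46.749) [heading=183, draw]
  PD: pen down
  LT 69: heading 183 -> 252
  BK 20: (42.581,-46.749) -> (48.762,-27.728) [heading=252, draw]
]
Final: pos=(48.762,-27.728), heading=252, 6 segment(s) drawn

Start position: (4, -6)
Final position: (48.762, -27.728)
Distance = 49.756; >= 1e-6 -> NOT closed

Answer: no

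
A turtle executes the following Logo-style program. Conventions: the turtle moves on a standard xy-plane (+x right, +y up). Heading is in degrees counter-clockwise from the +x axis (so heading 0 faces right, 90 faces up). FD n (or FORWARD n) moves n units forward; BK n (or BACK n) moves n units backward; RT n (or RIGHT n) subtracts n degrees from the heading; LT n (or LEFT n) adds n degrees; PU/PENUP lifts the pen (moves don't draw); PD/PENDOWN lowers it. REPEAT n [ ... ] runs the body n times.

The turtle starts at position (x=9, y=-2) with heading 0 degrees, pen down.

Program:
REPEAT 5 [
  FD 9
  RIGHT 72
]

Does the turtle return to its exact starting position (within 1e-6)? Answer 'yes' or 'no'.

Executing turtle program step by step:
Start: pos=(9,-2), heading=0, pen down
REPEAT 5 [
  -- iteration 1/5 --
  FD 9: (9,-2) -> (18,-2) [heading=0, draw]
  RT 72: heading 0 -> 288
  -- iteration 2/5 --
  FD 9: (18,-2) -> (20.781,-10.56) [heading=288, draw]
  RT 72: heading 288 -> 216
  -- iteration 3/5 --
  FD 9: (20.781,-10.56) -> (13.5,-15.85) [heading=216, draw]
  RT 72: heading 216 -> 144
  -- iteration 4/5 --
  FD 9: (13.5,-15.85) -> (6.219,-10.56) [heading=144, draw]
  RT 72: heading 144 -> 72
  -- iteration 5/5 --
  FD 9: (6.219,-10.56) -> (9,-2) [heading=72, draw]
  RT 72: heading 72 -> 0
]
Final: pos=(9,-2), heading=0, 5 segment(s) drawn

Start position: (9, -2)
Final position: (9, -2)
Distance = 0; < 1e-6 -> CLOSED

Answer: yes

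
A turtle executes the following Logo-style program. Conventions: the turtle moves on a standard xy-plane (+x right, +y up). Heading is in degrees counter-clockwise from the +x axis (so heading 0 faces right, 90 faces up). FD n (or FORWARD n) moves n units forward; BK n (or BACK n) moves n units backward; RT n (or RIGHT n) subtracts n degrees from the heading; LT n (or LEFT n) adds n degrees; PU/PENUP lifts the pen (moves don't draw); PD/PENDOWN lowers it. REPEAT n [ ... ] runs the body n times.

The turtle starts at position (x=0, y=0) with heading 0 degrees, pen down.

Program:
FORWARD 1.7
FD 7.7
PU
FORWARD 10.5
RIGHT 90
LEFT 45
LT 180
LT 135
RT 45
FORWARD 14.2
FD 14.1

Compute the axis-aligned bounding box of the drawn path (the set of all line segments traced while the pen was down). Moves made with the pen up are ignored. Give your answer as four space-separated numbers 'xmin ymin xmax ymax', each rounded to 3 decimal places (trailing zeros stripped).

Answer: 0 0 9.4 0

Derivation:
Executing turtle program step by step:
Start: pos=(0,0), heading=0, pen down
FD 1.7: (0,0) -> (1.7,0) [heading=0, draw]
FD 7.7: (1.7,0) -> (9.4,0) [heading=0, draw]
PU: pen up
FD 10.5: (9.4,0) -> (19.9,0) [heading=0, move]
RT 90: heading 0 -> 270
LT 45: heading 270 -> 315
LT 180: heading 315 -> 135
LT 135: heading 135 -> 270
RT 45: heading 270 -> 225
FD 14.2: (19.9,0) -> (9.859,-10.041) [heading=225, move]
FD 14.1: (9.859,-10.041) -> (-0.111,-20.011) [heading=225, move]
Final: pos=(-0.111,-20.011), heading=225, 2 segment(s) drawn

Segment endpoints: x in {0, 1.7, 9.4}, y in {0}
xmin=0, ymin=0, xmax=9.4, ymax=0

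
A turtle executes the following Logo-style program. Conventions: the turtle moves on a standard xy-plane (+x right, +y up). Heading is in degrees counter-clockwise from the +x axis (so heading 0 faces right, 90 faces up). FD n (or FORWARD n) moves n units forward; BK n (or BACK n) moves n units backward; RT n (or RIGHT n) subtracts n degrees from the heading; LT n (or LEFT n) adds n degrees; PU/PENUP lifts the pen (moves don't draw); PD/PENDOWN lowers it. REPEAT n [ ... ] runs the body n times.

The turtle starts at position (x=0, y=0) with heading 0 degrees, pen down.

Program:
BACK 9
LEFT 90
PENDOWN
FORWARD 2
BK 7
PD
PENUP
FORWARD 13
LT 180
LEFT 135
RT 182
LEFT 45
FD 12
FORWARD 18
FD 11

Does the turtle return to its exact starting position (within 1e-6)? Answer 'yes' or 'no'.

Answer: no

Derivation:
Executing turtle program step by step:
Start: pos=(0,0), heading=0, pen down
BK 9: (0,0) -> (-9,0) [heading=0, draw]
LT 90: heading 0 -> 90
PD: pen down
FD 2: (-9,0) -> (-9,2) [heading=90, draw]
BK 7: (-9,2) -> (-9,-5) [heading=90, draw]
PD: pen down
PU: pen up
FD 13: (-9,-5) -> (-9,8) [heading=90, move]
LT 180: heading 90 -> 270
LT 135: heading 270 -> 45
RT 182: heading 45 -> 223
LT 45: heading 223 -> 268
FD 12: (-9,8) -> (-9.419,-3.993) [heading=268, move]
FD 18: (-9.419,-3.993) -> (-10.047,-21.982) [heading=268, move]
FD 11: (-10.047,-21.982) -> (-10.431,-32.975) [heading=268, move]
Final: pos=(-10.431,-32.975), heading=268, 3 segment(s) drawn

Start position: (0, 0)
Final position: (-10.431, -32.975)
Distance = 34.585; >= 1e-6 -> NOT closed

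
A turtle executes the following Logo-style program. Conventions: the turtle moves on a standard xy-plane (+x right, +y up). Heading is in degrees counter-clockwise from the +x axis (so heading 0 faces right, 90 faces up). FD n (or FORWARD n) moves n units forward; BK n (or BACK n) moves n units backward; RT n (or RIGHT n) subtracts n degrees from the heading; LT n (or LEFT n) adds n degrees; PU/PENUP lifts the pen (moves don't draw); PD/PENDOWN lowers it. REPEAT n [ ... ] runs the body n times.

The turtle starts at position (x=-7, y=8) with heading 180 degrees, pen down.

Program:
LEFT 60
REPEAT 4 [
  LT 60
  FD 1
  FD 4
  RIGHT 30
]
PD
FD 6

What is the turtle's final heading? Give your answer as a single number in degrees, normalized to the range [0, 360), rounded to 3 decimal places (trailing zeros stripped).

Answer: 0

Derivation:
Executing turtle program step by step:
Start: pos=(-7,8), heading=180, pen down
LT 60: heading 180 -> 240
REPEAT 4 [
  -- iteration 1/4 --
  LT 60: heading 240 -> 300
  FD 1: (-7,8) -> (-6.5,7.134) [heading=300, draw]
  FD 4: (-6.5,7.134) -> (-4.5,3.67) [heading=300, draw]
  RT 30: heading 300 -> 270
  -- iteration 2/4 --
  LT 60: heading 270 -> 330
  FD 1: (-4.5,3.67) -> (-3.634,3.17) [heading=330, draw]
  FD 4: (-3.634,3.17) -> (-0.17,1.17) [heading=330, draw]
  RT 30: heading 330 -> 300
  -- iteration 3/4 --
  LT 60: heading 300 -> 0
  FD 1: (-0.17,1.17) -> (0.83,1.17) [heading=0, draw]
  FD 4: (0.83,1.17) -> (4.83,1.17) [heading=0, draw]
  RT 30: heading 0 -> 330
  -- iteration 4/4 --
  LT 60: heading 330 -> 30
  FD 1: (4.83,1.17) -> (5.696,1.67) [heading=30, draw]
  FD 4: (5.696,1.67) -> (9.16,3.67) [heading=30, draw]
  RT 30: heading 30 -> 0
]
PD: pen down
FD 6: (9.16,3.67) -> (15.16,3.67) [heading=0, draw]
Final: pos=(15.16,3.67), heading=0, 9 segment(s) drawn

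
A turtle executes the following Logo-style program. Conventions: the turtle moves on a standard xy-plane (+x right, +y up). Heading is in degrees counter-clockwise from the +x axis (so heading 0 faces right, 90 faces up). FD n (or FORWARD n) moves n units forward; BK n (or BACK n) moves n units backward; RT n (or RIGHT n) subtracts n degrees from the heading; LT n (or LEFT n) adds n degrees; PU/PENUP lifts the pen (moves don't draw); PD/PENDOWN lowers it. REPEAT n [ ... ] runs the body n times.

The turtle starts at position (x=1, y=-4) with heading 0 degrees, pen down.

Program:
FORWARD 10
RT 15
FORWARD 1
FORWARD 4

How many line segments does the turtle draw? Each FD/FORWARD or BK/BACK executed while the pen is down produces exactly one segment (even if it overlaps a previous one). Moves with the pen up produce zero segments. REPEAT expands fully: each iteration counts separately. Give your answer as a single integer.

Answer: 3

Derivation:
Executing turtle program step by step:
Start: pos=(1,-4), heading=0, pen down
FD 10: (1,-4) -> (11,-4) [heading=0, draw]
RT 15: heading 0 -> 345
FD 1: (11,-4) -> (11.966,-4.259) [heading=345, draw]
FD 4: (11.966,-4.259) -> (15.83,-5.294) [heading=345, draw]
Final: pos=(15.83,-5.294), heading=345, 3 segment(s) drawn
Segments drawn: 3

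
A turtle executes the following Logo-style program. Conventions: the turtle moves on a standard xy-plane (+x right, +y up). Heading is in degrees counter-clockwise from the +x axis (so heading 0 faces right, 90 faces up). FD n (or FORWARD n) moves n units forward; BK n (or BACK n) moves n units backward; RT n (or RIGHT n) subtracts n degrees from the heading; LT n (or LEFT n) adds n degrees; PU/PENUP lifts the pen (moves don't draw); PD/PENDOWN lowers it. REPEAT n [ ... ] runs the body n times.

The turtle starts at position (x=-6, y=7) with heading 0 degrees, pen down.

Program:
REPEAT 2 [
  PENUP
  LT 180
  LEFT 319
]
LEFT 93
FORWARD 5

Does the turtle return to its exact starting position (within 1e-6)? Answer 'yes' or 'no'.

Executing turtle program step by step:
Start: pos=(-6,7), heading=0, pen down
REPEAT 2 [
  -- iteration 1/2 --
  PU: pen up
  LT 180: heading 0 -> 180
  LT 319: heading 180 -> 139
  -- iteration 2/2 --
  PU: pen up
  LT 180: heading 139 -> 319
  LT 319: heading 319 -> 278
]
LT 93: heading 278 -> 11
FD 5: (-6,7) -> (-1.092,7.954) [heading=11, move]
Final: pos=(-1.092,7.954), heading=11, 0 segment(s) drawn

Start position: (-6, 7)
Final position: (-1.092, 7.954)
Distance = 5; >= 1e-6 -> NOT closed

Answer: no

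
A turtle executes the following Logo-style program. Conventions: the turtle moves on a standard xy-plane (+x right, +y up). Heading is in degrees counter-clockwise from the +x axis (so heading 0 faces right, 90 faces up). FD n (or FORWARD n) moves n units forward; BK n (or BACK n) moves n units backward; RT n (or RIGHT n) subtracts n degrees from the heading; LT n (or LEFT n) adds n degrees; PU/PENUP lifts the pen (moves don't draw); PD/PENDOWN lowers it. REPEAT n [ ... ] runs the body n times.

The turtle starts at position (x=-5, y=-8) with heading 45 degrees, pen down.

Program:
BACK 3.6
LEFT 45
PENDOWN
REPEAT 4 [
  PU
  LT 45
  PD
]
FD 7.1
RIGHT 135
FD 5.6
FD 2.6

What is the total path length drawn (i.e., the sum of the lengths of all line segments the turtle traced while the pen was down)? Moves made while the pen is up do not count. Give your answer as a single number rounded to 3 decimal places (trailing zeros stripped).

Executing turtle program step by step:
Start: pos=(-5,-8), heading=45, pen down
BK 3.6: (-5,-8) -> (-7.546,-10.546) [heading=45, draw]
LT 45: heading 45 -> 90
PD: pen down
REPEAT 4 [
  -- iteration 1/4 --
  PU: pen up
  LT 45: heading 90 -> 135
  PD: pen down
  -- iteration 2/4 --
  PU: pen up
  LT 45: heading 135 -> 180
  PD: pen down
  -- iteration 3/4 --
  PU: pen up
  LT 45: heading 180 -> 225
  PD: pen down
  -- iteration 4/4 --
  PU: pen up
  LT 45: heading 225 -> 270
  PD: pen down
]
FD 7.1: (-7.546,-10.546) -> (-7.546,-17.646) [heading=270, draw]
RT 135: heading 270 -> 135
FD 5.6: (-7.546,-17.646) -> (-11.505,-13.686) [heading=135, draw]
FD 2.6: (-11.505,-13.686) -> (-13.344,-11.847) [heading=135, draw]
Final: pos=(-13.344,-11.847), heading=135, 4 segment(s) drawn

Segment lengths:
  seg 1: (-5,-8) -> (-7.546,-10.546), length = 3.6
  seg 2: (-7.546,-10.546) -> (-7.546,-17.646), length = 7.1
  seg 3: (-7.546,-17.646) -> (-11.505,-13.686), length = 5.6
  seg 4: (-11.505,-13.686) -> (-13.344,-11.847), length = 2.6
Total = 18.9

Answer: 18.9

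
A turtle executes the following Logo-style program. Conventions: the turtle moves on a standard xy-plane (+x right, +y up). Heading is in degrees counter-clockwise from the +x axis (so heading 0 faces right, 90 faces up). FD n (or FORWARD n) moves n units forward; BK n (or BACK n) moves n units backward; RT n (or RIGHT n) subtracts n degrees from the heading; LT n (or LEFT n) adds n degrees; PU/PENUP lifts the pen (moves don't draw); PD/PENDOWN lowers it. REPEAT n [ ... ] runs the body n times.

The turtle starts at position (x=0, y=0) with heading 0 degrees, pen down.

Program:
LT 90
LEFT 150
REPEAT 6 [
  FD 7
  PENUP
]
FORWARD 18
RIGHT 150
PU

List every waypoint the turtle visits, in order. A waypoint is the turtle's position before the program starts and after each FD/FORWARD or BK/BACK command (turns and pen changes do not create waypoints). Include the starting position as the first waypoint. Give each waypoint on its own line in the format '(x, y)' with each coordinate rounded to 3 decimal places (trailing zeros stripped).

Executing turtle program step by step:
Start: pos=(0,0), heading=0, pen down
LT 90: heading 0 -> 90
LT 150: heading 90 -> 240
REPEAT 6 [
  -- iteration 1/6 --
  FD 7: (0,0) -> (-3.5,-6.062) [heading=240, draw]
  PU: pen up
  -- iteration 2/6 --
  FD 7: (-3.5,-6.062) -> (-7,-12.124) [heading=240, move]
  PU: pen up
  -- iteration 3/6 --
  FD 7: (-7,-12.124) -> (-10.5,-18.187) [heading=240, move]
  PU: pen up
  -- iteration 4/6 --
  FD 7: (-10.5,-18.187) -> (-14,-24.249) [heading=240, move]
  PU: pen up
  -- iteration 5/6 --
  FD 7: (-14,-24.249) -> (-17.5,-30.311) [heading=240, move]
  PU: pen up
  -- iteration 6/6 --
  FD 7: (-17.5,-30.311) -> (-21,-36.373) [heading=240, move]
  PU: pen up
]
FD 18: (-21,-36.373) -> (-30,-51.962) [heading=240, move]
RT 150: heading 240 -> 90
PU: pen up
Final: pos=(-30,-51.962), heading=90, 1 segment(s) drawn
Waypoints (8 total):
(0, 0)
(-3.5, -6.062)
(-7, -12.124)
(-10.5, -18.187)
(-14, -24.249)
(-17.5, -30.311)
(-21, -36.373)
(-30, -51.962)

Answer: (0, 0)
(-3.5, -6.062)
(-7, -12.124)
(-10.5, -18.187)
(-14, -24.249)
(-17.5, -30.311)
(-21, -36.373)
(-30, -51.962)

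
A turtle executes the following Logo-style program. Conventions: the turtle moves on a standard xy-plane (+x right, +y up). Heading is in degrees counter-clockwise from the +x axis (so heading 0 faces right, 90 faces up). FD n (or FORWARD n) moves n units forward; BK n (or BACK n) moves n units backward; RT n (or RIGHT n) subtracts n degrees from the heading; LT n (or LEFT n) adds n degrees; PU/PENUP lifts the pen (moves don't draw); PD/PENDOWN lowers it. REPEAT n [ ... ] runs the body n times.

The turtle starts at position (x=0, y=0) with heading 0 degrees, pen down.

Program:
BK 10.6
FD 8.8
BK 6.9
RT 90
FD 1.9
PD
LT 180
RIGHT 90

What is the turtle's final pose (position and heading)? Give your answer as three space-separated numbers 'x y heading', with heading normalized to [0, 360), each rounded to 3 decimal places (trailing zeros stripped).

Executing turtle program step by step:
Start: pos=(0,0), heading=0, pen down
BK 10.6: (0,0) -> (-10.6,0) [heading=0, draw]
FD 8.8: (-10.6,0) -> (-1.8,0) [heading=0, draw]
BK 6.9: (-1.8,0) -> (-8.7,0) [heading=0, draw]
RT 90: heading 0 -> 270
FD 1.9: (-8.7,0) -> (-8.7,-1.9) [heading=270, draw]
PD: pen down
LT 180: heading 270 -> 90
RT 90: heading 90 -> 0
Final: pos=(-8.7,-1.9), heading=0, 4 segment(s) drawn

Answer: -8.7 -1.9 0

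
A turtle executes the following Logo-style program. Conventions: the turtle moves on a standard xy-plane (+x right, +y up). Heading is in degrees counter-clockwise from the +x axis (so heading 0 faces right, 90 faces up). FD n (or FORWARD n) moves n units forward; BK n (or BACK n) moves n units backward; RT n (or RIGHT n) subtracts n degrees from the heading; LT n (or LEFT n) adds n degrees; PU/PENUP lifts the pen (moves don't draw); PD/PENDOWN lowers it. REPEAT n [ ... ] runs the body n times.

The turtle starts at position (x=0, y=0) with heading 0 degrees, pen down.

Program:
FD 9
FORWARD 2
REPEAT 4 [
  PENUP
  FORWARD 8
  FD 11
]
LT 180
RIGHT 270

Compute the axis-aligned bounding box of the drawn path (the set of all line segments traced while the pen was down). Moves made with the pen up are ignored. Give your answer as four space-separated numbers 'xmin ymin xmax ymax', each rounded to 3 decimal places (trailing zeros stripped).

Executing turtle program step by step:
Start: pos=(0,0), heading=0, pen down
FD 9: (0,0) -> (9,0) [heading=0, draw]
FD 2: (9,0) -> (11,0) [heading=0, draw]
REPEAT 4 [
  -- iteration 1/4 --
  PU: pen up
  FD 8: (11,0) -> (19,0) [heading=0, move]
  FD 11: (19,0) -> (30,0) [heading=0, move]
  -- iteration 2/4 --
  PU: pen up
  FD 8: (30,0) -> (38,0) [heading=0, move]
  FD 11: (38,0) -> (49,0) [heading=0, move]
  -- iteration 3/4 --
  PU: pen up
  FD 8: (49,0) -> (57,0) [heading=0, move]
  FD 11: (57,0) -> (68,0) [heading=0, move]
  -- iteration 4/4 --
  PU: pen up
  FD 8: (68,0) -> (76,0) [heading=0, move]
  FD 11: (76,0) -> (87,0) [heading=0, move]
]
LT 180: heading 0 -> 180
RT 270: heading 180 -> 270
Final: pos=(87,0), heading=270, 2 segment(s) drawn

Segment endpoints: x in {0, 9, 11}, y in {0}
xmin=0, ymin=0, xmax=11, ymax=0

Answer: 0 0 11 0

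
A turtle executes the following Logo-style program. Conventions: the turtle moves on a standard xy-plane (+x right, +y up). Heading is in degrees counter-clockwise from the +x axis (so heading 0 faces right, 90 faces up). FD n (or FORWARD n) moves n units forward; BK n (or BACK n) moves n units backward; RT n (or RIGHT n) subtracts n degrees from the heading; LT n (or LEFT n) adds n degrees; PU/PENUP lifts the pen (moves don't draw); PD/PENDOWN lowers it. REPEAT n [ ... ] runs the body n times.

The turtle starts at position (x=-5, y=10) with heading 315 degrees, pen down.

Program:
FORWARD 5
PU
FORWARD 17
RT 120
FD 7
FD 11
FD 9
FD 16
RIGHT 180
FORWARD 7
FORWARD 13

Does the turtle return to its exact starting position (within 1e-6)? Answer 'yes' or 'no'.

Answer: no

Derivation:
Executing turtle program step by step:
Start: pos=(-5,10), heading=315, pen down
FD 5: (-5,10) -> (-1.464,6.464) [heading=315, draw]
PU: pen up
FD 17: (-1.464,6.464) -> (10.556,-5.556) [heading=315, move]
RT 120: heading 315 -> 195
FD 7: (10.556,-5.556) -> (3.795,-7.368) [heading=195, move]
FD 11: (3.795,-7.368) -> (-6.83,-10.215) [heading=195, move]
FD 9: (-6.83,-10.215) -> (-15.524,-12.544) [heading=195, move]
FD 16: (-15.524,-12.544) -> (-30.978,-16.686) [heading=195, move]
RT 180: heading 195 -> 15
FD 7: (-30.978,-16.686) -> (-24.217,-14.874) [heading=15, move]
FD 13: (-24.217,-14.874) -> (-11.66,-11.509) [heading=15, move]
Final: pos=(-11.66,-11.509), heading=15, 1 segment(s) drawn

Start position: (-5, 10)
Final position: (-11.66, -11.509)
Distance = 22.517; >= 1e-6 -> NOT closed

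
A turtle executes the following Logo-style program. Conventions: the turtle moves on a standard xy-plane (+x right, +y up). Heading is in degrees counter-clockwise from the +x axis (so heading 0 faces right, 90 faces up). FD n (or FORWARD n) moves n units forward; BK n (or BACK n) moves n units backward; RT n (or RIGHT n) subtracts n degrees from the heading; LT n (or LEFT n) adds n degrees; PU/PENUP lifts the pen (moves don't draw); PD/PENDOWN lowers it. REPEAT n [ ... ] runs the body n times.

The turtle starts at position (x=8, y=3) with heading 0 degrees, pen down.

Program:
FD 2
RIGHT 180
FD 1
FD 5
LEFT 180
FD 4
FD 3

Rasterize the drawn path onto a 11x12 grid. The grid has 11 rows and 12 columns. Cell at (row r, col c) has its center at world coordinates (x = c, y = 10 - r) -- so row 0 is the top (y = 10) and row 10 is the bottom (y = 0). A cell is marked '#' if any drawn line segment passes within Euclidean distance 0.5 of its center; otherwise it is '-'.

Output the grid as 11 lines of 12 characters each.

Segment 0: (8,3) -> (10,3)
Segment 1: (10,3) -> (9,3)
Segment 2: (9,3) -> (4,3)
Segment 3: (4,3) -> (8,3)
Segment 4: (8,3) -> (11,3)

Answer: ------------
------------
------------
------------
------------
------------
------------
----########
------------
------------
------------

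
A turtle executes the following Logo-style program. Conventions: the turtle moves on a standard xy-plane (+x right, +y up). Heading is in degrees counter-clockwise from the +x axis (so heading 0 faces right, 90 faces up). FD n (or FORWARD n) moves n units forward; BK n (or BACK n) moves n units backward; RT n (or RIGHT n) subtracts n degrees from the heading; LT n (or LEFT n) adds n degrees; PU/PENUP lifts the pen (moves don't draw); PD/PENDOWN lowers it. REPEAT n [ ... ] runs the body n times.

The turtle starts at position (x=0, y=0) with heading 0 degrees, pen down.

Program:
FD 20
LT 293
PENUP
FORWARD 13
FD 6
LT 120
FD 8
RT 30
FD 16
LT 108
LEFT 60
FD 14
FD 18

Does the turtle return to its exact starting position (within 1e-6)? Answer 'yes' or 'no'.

Answer: no

Derivation:
Executing turtle program step by step:
Start: pos=(0,0), heading=0, pen down
FD 20: (0,0) -> (20,0) [heading=0, draw]
LT 293: heading 0 -> 293
PU: pen up
FD 13: (20,0) -> (25.08,-11.967) [heading=293, move]
FD 6: (25.08,-11.967) -> (27.424,-17.49) [heading=293, move]
LT 120: heading 293 -> 53
FD 8: (27.424,-17.49) -> (32.238,-11.101) [heading=53, move]
RT 30: heading 53 -> 23
FD 16: (32.238,-11.101) -> (46.966,-4.849) [heading=23, move]
LT 108: heading 23 -> 131
LT 60: heading 131 -> 191
FD 14: (46.966,-4.849) -> (33.224,-7.52) [heading=191, move]
FD 18: (33.224,-7.52) -> (15.554,-10.955) [heading=191, move]
Final: pos=(15.554,-10.955), heading=191, 1 segment(s) drawn

Start position: (0, 0)
Final position: (15.554, -10.955)
Distance = 19.025; >= 1e-6 -> NOT closed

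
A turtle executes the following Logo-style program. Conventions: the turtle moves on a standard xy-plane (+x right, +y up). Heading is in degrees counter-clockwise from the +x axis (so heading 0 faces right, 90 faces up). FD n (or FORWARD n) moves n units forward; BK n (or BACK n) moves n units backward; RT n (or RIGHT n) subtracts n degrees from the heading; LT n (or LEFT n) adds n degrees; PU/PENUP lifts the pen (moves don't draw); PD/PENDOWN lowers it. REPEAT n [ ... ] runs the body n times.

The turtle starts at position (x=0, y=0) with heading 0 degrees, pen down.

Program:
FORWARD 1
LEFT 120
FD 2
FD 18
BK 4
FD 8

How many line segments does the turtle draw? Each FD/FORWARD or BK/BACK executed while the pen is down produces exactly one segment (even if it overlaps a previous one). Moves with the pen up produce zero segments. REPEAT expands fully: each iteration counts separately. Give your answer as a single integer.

Executing turtle program step by step:
Start: pos=(0,0), heading=0, pen down
FD 1: (0,0) -> (1,0) [heading=0, draw]
LT 120: heading 0 -> 120
FD 2: (1,0) -> (0,1.732) [heading=120, draw]
FD 18: (0,1.732) -> (-9,17.321) [heading=120, draw]
BK 4: (-9,17.321) -> (-7,13.856) [heading=120, draw]
FD 8: (-7,13.856) -> (-11,20.785) [heading=120, draw]
Final: pos=(-11,20.785), heading=120, 5 segment(s) drawn
Segments drawn: 5

Answer: 5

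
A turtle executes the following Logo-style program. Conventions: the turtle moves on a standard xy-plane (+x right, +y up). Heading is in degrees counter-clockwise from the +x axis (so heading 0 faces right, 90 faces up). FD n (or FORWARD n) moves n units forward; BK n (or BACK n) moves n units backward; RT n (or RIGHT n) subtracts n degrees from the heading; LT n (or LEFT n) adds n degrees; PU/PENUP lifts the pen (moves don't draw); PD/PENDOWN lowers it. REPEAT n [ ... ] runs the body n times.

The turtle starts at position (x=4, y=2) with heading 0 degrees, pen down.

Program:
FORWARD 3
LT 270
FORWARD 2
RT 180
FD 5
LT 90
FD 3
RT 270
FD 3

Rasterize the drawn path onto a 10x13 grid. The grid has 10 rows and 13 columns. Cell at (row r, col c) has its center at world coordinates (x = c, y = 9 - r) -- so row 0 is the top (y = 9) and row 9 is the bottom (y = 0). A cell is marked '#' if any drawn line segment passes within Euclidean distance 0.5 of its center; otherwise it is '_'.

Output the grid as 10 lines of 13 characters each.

Segment 0: (4,2) -> (7,2)
Segment 1: (7,2) -> (7,0)
Segment 2: (7,0) -> (7,5)
Segment 3: (7,5) -> (4,5)
Segment 4: (4,5) -> (4,2)

Answer: _____________
_____________
_____________
_____________
____####_____
____#__#_____
____#__#_____
____####_____
_______#_____
_______#_____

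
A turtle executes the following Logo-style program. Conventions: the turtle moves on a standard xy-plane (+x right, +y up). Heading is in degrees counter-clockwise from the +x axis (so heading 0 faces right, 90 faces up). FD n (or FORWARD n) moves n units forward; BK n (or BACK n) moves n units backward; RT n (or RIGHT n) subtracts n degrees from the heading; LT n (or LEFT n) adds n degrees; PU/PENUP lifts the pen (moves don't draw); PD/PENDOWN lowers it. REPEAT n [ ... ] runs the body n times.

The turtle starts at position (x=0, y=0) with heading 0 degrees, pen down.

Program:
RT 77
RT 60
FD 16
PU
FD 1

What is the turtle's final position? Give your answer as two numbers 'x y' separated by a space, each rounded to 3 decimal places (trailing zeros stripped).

Executing turtle program step by step:
Start: pos=(0,0), heading=0, pen down
RT 77: heading 0 -> 283
RT 60: heading 283 -> 223
FD 16: (0,0) -> (-11.702,-10.912) [heading=223, draw]
PU: pen up
FD 1: (-11.702,-10.912) -> (-12.433,-11.594) [heading=223, move]
Final: pos=(-12.433,-11.594), heading=223, 1 segment(s) drawn

Answer: -12.433 -11.594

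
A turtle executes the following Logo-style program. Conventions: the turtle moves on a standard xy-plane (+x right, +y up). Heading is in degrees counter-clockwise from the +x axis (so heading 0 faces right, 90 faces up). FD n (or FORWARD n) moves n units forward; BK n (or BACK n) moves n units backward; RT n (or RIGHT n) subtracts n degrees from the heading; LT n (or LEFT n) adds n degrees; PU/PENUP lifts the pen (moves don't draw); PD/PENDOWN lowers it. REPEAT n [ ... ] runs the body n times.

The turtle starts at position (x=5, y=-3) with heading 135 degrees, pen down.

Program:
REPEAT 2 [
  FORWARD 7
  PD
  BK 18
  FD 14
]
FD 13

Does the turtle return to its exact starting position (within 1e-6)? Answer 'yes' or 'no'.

Answer: no

Derivation:
Executing turtle program step by step:
Start: pos=(5,-3), heading=135, pen down
REPEAT 2 [
  -- iteration 1/2 --
  FD 7: (5,-3) -> (0.05,1.95) [heading=135, draw]
  PD: pen down
  BK 18: (0.05,1.95) -> (12.778,-10.778) [heading=135, draw]
  FD 14: (12.778,-10.778) -> (2.879,-0.879) [heading=135, draw]
  -- iteration 2/2 --
  FD 7: (2.879,-0.879) -> (-2.071,4.071) [heading=135, draw]
  PD: pen down
  BK 18: (-2.071,4.071) -> (10.657,-8.657) [heading=135, draw]
  FD 14: (10.657,-8.657) -> (0.757,1.243) [heading=135, draw]
]
FD 13: (0.757,1.243) -> (-8.435,10.435) [heading=135, draw]
Final: pos=(-8.435,10.435), heading=135, 7 segment(s) drawn

Start position: (5, -3)
Final position: (-8.435, 10.435)
Distance = 19; >= 1e-6 -> NOT closed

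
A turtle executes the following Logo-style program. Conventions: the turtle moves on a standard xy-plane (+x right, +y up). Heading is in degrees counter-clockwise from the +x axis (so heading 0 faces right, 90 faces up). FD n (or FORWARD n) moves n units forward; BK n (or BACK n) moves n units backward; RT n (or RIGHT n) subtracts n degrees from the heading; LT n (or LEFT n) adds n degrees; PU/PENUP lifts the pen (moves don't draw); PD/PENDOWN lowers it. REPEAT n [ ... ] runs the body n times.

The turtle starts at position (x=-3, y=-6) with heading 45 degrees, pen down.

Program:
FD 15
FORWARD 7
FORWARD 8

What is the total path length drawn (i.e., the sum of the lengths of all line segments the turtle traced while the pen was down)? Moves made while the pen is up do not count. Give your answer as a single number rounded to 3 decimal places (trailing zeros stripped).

Answer: 30

Derivation:
Executing turtle program step by step:
Start: pos=(-3,-6), heading=45, pen down
FD 15: (-3,-6) -> (7.607,4.607) [heading=45, draw]
FD 7: (7.607,4.607) -> (12.556,9.556) [heading=45, draw]
FD 8: (12.556,9.556) -> (18.213,15.213) [heading=45, draw]
Final: pos=(18.213,15.213), heading=45, 3 segment(s) drawn

Segment lengths:
  seg 1: (-3,-6) -> (7.607,4.607), length = 15
  seg 2: (7.607,4.607) -> (12.556,9.556), length = 7
  seg 3: (12.556,9.556) -> (18.213,15.213), length = 8
Total = 30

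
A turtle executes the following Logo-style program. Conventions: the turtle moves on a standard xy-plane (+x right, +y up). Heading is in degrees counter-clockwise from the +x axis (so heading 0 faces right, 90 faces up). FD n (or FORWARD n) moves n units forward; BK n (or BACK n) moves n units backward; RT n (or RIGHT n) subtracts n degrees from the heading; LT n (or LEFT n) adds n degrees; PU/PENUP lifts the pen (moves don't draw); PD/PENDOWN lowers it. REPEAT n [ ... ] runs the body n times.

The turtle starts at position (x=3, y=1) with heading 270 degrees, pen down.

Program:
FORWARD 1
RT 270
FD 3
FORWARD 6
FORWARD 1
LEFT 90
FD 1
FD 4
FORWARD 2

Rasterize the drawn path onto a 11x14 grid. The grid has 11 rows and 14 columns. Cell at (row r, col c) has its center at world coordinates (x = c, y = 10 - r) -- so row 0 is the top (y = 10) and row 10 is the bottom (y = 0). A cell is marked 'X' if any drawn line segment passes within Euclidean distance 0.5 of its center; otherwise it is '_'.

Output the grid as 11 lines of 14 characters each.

Segment 0: (3,1) -> (3,0)
Segment 1: (3,0) -> (6,0)
Segment 2: (6,0) -> (12,0)
Segment 3: (12,0) -> (13,0)
Segment 4: (13,0) -> (13,1)
Segment 5: (13,1) -> (13,5)
Segment 6: (13,5) -> (13,7)

Answer: ______________
______________
______________
_____________X
_____________X
_____________X
_____________X
_____________X
_____________X
___X_________X
___XXXXXXXXXXX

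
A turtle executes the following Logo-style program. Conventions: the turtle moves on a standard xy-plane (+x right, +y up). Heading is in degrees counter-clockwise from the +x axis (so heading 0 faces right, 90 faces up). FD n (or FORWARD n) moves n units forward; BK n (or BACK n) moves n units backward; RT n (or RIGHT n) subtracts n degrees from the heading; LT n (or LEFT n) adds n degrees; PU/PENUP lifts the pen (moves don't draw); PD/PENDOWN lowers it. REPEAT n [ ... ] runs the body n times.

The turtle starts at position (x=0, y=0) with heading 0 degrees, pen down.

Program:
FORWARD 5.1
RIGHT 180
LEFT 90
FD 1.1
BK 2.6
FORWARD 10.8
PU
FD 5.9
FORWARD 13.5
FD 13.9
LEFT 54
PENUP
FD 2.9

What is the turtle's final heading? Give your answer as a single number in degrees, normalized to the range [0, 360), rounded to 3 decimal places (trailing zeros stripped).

Executing turtle program step by step:
Start: pos=(0,0), heading=0, pen down
FD 5.1: (0,0) -> (5.1,0) [heading=0, draw]
RT 180: heading 0 -> 180
LT 90: heading 180 -> 270
FD 1.1: (5.1,0) -> (5.1,-1.1) [heading=270, draw]
BK 2.6: (5.1,-1.1) -> (5.1,1.5) [heading=270, draw]
FD 10.8: (5.1,1.5) -> (5.1,-9.3) [heading=270, draw]
PU: pen up
FD 5.9: (5.1,-9.3) -> (5.1,-15.2) [heading=270, move]
FD 13.5: (5.1,-15.2) -> (5.1,-28.7) [heading=270, move]
FD 13.9: (5.1,-28.7) -> (5.1,-42.6) [heading=270, move]
LT 54: heading 270 -> 324
PU: pen up
FD 2.9: (5.1,-42.6) -> (7.446,-44.305) [heading=324, move]
Final: pos=(7.446,-44.305), heading=324, 4 segment(s) drawn

Answer: 324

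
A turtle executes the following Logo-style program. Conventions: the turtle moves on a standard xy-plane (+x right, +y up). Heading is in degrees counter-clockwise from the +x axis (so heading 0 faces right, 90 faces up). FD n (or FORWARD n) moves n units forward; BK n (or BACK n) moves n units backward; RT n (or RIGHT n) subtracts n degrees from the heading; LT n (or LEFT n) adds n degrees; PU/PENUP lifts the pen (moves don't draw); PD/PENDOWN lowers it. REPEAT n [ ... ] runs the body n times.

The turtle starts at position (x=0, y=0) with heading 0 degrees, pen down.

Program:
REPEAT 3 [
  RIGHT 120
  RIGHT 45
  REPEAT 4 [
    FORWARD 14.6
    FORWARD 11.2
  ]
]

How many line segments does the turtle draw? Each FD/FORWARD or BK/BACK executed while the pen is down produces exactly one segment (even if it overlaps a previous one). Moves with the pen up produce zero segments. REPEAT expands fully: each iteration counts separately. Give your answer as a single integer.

Executing turtle program step by step:
Start: pos=(0,0), heading=0, pen down
REPEAT 3 [
  -- iteration 1/3 --
  RT 120: heading 0 -> 240
  RT 45: heading 240 -> 195
  REPEAT 4 [
    -- iteration 1/4 --
    FD 14.6: (0,0) -> (-14.103,-3.779) [heading=195, draw]
    FD 11.2: (-14.103,-3.779) -> (-24.921,-6.678) [heading=195, draw]
    -- iteration 2/4 --
    FD 14.6: (-24.921,-6.678) -> (-39.023,-10.456) [heading=195, draw]
    FD 11.2: (-39.023,-10.456) -> (-49.842,-13.355) [heading=195, draw]
    -- iteration 3/4 --
    FD 14.6: (-49.842,-13.355) -> (-63.944,-17.134) [heading=195, draw]
    FD 11.2: (-63.944,-17.134) -> (-74.763,-20.033) [heading=195, draw]
    -- iteration 4/4 --
    FD 14.6: (-74.763,-20.033) -> (-88.865,-23.811) [heading=195, draw]
    FD 11.2: (-88.865,-23.811) -> (-99.684,-26.71) [heading=195, draw]
  ]
  -- iteration 2/3 --
  RT 120: heading 195 -> 75
  RT 45: heading 75 -> 30
  REPEAT 4 [
    -- iteration 1/4 --
    FD 14.6: (-99.684,-26.71) -> (-87.04,-19.41) [heading=30, draw]
    FD 11.2: (-87.04,-19.41) -> (-77.34,-13.81) [heading=30, draw]
    -- iteration 2/4 --
    FD 14.6: (-77.34,-13.81) -> (-64.696,-6.51) [heading=30, draw]
    FD 11.2: (-64.696,-6.51) -> (-54.997,-0.91) [heading=30, draw]
    -- iteration 3/4 --
    FD 14.6: (-54.997,-0.91) -> (-42.353,6.39) [heading=30, draw]
    FD 11.2: (-42.353,6.39) -> (-32.653,11.99) [heading=30, draw]
    -- iteration 4/4 --
    FD 14.6: (-32.653,11.99) -> (-20.009,19.29) [heading=30, draw]
    FD 11.2: (-20.009,19.29) -> (-10.31,24.89) [heading=30, draw]
  ]
  -- iteration 3/3 --
  RT 120: heading 30 -> 270
  RT 45: heading 270 -> 225
  REPEAT 4 [
    -- iteration 1/4 --
    FD 14.6: (-10.31,24.89) -> (-20.633,14.566) [heading=225, draw]
    FD 11.2: (-20.633,14.566) -> (-28.553,6.647) [heading=225, draw]
    -- iteration 2/4 --
    FD 14.6: (-28.553,6.647) -> (-38.877,-3.677) [heading=225, draw]
    FD 11.2: (-38.877,-3.677) -> (-46.796,-11.597) [heading=225, draw]
    -- iteration 3/4 --
    FD 14.6: (-46.796,-11.597) -> (-57.12,-21.921) [heading=225, draw]
    FD 11.2: (-57.12,-21.921) -> (-65.04,-29.84) [heading=225, draw]
    -- iteration 4/4 --
    FD 14.6: (-65.04,-29.84) -> (-75.364,-40.164) [heading=225, draw]
    FD 11.2: (-75.364,-40.164) -> (-83.283,-48.084) [heading=225, draw]
  ]
]
Final: pos=(-83.283,-48.084), heading=225, 24 segment(s) drawn
Segments drawn: 24

Answer: 24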